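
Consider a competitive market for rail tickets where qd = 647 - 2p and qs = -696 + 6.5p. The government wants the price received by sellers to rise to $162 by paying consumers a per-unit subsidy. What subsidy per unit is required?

Required subsidy s = $17 per unit

At a seller price of 162, quantity supplied is -696 + 6.5·162 = 357.
Buyers absorb 357 only when they pay pb with 647 − 2·pb = 357, i.e. pb = 145.
s = ps − pb = 162 − 145 = 17.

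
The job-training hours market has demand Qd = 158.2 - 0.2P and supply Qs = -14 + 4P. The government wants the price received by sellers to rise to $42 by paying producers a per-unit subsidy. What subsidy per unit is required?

Required subsidy s = $21 per unit

At a seller price of 42, quantity supplied is -14 + 4·42 = 154.
Buyers absorb 154 only when they pay Pb with 158.2 − 0.2·Pb = 154, i.e. Pb = 21.
s = Ps − Pb = 42 − 21 = 21.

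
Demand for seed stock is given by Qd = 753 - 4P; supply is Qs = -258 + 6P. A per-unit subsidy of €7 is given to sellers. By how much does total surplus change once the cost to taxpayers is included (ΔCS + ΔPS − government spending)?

Net change in total surplus = -€58.8

Pre-subsidy: 753 - 4P = -258 + 6P gives P* = 101.1, Q* = 348.6.
With the subsidy, sellers receive Ps = Pb + 7 for each unit, where Pb is the price buyers pay.
Supply in terms of Pb becomes Qs = -258 + 6(Pb + 7) = -216 + 6Pb. Setting this equal to demand: 753 - 4Pb = -216 + 6Pb, so Pb = 96.9.
Sellers receive Ps = 96.9 + 7 = 103.9; Q' = 753 − 4·96.9 = 365.4.
ΔCS = ½(348.6 + 365.4)(101.1 − 96.9) = 1499.4; ΔPS = ½(348.6 + 365.4)(103.9 − 101.1) = 999.6.
Government spending = 7 × 365.4 = 2557.8.
Net change = 1499.4 + 999.6 − 2557.8 = -58.8. The loss equals the DWL triangle ½·7·16.8.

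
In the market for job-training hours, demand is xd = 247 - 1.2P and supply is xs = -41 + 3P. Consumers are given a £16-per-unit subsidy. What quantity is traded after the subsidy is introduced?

x' = 1249/7

Pre-subsidy: 247 - 1.2P = -41 + 3P gives P* = 480/7, x* = 1153/7.
With the rebate, buyers effectively pay Pb = Ps − 16, where Ps is the price sellers receive.
Demand in terms of Ps becomes xd = 247 − 1.2(Ps − 16) = 266.2 - 1.2Ps. Setting this equal to supply: 266.2 - 1.2Ps = -41 + 3Ps, so Ps = 512/7.
Buyers pay Pb = 512/7 − 16 = 400/7; x' = -41 + 3·(512/7) = 1249/7.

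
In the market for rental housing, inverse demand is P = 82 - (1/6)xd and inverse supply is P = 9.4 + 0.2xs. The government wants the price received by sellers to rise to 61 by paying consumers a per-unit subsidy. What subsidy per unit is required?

At a seller price of 61, quantity supplied is -47 + 5·61 = 258.
Buyers absorb 258 only when they pay Pb = 82 − (1/6)·258 = 39.
s = Ps − Pb = 61 − 39 = 22.

Required subsidy s = 22 per unit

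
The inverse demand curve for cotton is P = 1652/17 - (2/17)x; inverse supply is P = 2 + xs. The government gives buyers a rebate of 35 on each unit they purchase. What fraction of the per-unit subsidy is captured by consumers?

Pre-subsidy: 1652/17 - (2/17)x = 2 + x gives x* = 1618/19 and P* = 1656/19.
With the rebate, buyers effectively pay Pb = Ps − 35, where Ps is the price sellers receive.
On the curves, Pb = 1652/17 - (2/17)x and Ps = 2 + x; the wedge Ps − Pb = 35 gives 2 + x − (1652/17 - (2/17)x) = 35, so x' = 2213/19.
Then Pb = 1652/17 − (2/17)·(2213/19) = 1586/19 and Ps = 2 + 1·(2213/19) = 2251/19.
Buyers' price falls by P* − Pb = 1656/19 − 1586/19 = 70/19; sellers' price rises by Ps − P* = 2251/19 − 1656/19 = 595/19.
So consumers capture (70/19)/35 = 2/19 of each unit of subsidy.

Consumer share = 2/19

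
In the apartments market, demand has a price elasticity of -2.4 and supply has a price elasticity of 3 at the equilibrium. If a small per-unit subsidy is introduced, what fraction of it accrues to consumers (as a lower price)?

Consumer share = 5/9

For a small subsidy around the equilibrium, the benefit split depends on the relative slopes, which at a point are proportional to the elasticities.
Buyer share = εs/(εs + |εd|) = 3/(3 + 2.4) = 5/9; seller share = |εd|/(εs + |εd|) = 4/9.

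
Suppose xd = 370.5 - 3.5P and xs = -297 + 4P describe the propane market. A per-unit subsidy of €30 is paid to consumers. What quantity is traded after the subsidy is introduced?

x' = 115

Pre-subsidy: 370.5 - 3.5P = -297 + 4P gives P* = 89, x* = 59.
With the rebate, buyers effectively pay Pb = Ps − 30, where Ps is the price sellers receive.
Demand in terms of Ps becomes xd = 370.5 − 3.5(Ps − 30) = 475.5 - 3.5Ps. Setting this equal to supply: 475.5 - 3.5Ps = -297 + 4Ps, so Ps = 103.
Buyers pay Pb = 103 − 30 = 73; x' = -297 + 4·103 = 115.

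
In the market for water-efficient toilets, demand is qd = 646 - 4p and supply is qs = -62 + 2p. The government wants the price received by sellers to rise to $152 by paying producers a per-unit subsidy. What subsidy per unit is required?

At a seller price of 152, quantity supplied is -62 + 2·152 = 242.
Buyers absorb 242 only when they pay pb with 646 − 4·pb = 242, i.e. pb = 101.
s = ps − pb = 152 − 101 = 51.

Required subsidy s = $51 per unit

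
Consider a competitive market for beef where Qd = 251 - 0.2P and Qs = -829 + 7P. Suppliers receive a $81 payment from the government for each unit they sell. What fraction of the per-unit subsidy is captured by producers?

Pre-subsidy: 251 - 0.2P = -829 + 7P gives P* = 150, Q* = 221.
With the subsidy, sellers receive Ps = Pb + 81 for each unit, where Pb is the price buyers pay.
Supply in terms of Pb becomes Qs = -829 + 7(Pb + 81) = -262 + 7Pb. Setting this equal to demand: 251 - 0.2Pb = -262 + 7Pb, so Pb = 71.25.
Sellers receive Ps = 71.25 + 81 = 152.25; Q' = 251 − 0.2·71.25 = 236.75.
Buyers' price falls by P* − Pb = 150 − 71.25 = 78.75; sellers' price rises by Ps − P* = 152.25 − 150 = 2.25.
So producers capture 2.25/81 = 1/36 of each unit of subsidy.

Producer share = 1/36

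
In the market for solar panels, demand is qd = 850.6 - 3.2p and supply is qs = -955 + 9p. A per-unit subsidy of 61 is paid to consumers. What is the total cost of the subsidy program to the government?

Government cost = 31781

Pre-subsidy: 850.6 - 3.2p = -955 + 9p gives p* = 148, q* = 377.
With the rebate, buyers effectively pay pb = ps − 61, where ps is the price sellers receive.
Demand in terms of ps becomes qd = 850.6 − 3.2(ps − 61) = 1045.8 - 3.2ps. Setting this equal to supply: 1045.8 - 3.2ps = -955 + 9ps, so ps = 164.
Buyers pay pb = 164 − 61 = 103; q' = -955 + 9·164 = 521.
Government outlay = subsidy × quantity = 61 × 521 = 31781.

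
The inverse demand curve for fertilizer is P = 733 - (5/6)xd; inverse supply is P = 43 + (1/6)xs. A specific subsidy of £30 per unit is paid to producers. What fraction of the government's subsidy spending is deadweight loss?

Pre-subsidy: 733 - (5/6)x = 43 + (1/6)x gives x* = 690 and P* = 158.
With the subsidy, sellers receive Ps = Pb + 30 for each unit, where Pb is the price buyers pay.
On the curves, Pb = 733 - (5/6)x and Ps = 43 + (1/6)x; the wedge Ps − Pb = 30 gives 43 + (1/6)x − (733 - (5/6)x) = 30, so x' = 720.
Then Pb = 733 − (5/6)·720 = 133 and Ps = 43 + (1/6)·720 = 163.
ΔCS = ½(690 + 720)(158 − 133) = 17625; ΔPS = ½(690 + 720)(163 − 158) = 3525.
Government spending = 30 × 720 = 21600.
DWL = ½ × 30 × (720 − 690) = 450; fraction = 450 / 21600 = 1/48.

DWL / government spending = 1/48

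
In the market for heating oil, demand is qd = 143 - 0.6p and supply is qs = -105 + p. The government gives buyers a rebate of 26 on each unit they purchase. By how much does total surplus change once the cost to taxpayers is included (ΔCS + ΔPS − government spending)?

Pre-subsidy: 143 - 0.6p = -105 + p gives p* = 155, q* = 50.
With the rebate, buyers effectively pay pb = ps − 26, where ps is the price sellers receive.
Demand in terms of ps becomes qd = 143 − 0.6(ps − 26) = 158.6 - 0.6ps. Setting this equal to supply: 158.6 - 0.6ps = -105 + ps, so ps = 164.75.
Buyers pay pb = 164.75 − 26 = 138.75; q' = -105 + 1·164.75 = 59.75.
ΔCS = ½(50 + 59.75)(155 − 138.75) = 891.71875; ΔPS = ½(50 + 59.75)(164.75 − 155) = 535.03125.
Government spending = 26 × 59.75 = 1553.5.
Net change = 891.71875 + 535.03125 − 1553.5 = -126.75. The loss equals the DWL triangle ½·26·9.75.

Net change in total surplus = -126.75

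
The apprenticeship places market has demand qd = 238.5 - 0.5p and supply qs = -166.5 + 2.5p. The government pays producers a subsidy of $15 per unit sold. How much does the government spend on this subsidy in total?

Pre-subsidy: 238.5 - 0.5p = -166.5 + 2.5p gives p* = 135, q* = 171.
With the subsidy, sellers receive ps = pb + 15 for each unit, where pb is the price buyers pay.
Supply in terms of pb becomes qs = -166.5 + 2.5(pb + 15) = -129 + 2.5pb. Setting this equal to demand: 238.5 - 0.5pb = -129 + 2.5pb, so pb = 122.5.
Sellers receive ps = 122.5 + 15 = 137.5; q' = 238.5 − 0.5·122.5 = 177.25.
Government outlay = subsidy × quantity = 15 × 177.25 = 2658.75.

Government cost = $2658.75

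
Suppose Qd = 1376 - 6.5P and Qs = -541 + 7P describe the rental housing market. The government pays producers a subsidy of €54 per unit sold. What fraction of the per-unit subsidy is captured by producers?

Pre-subsidy: 1376 - 6.5P = -541 + 7P gives P* = 142, Q* = 453.
With the subsidy, sellers receive Ps = Pb + 54 for each unit, where Pb is the price buyers pay.
Supply in terms of Pb becomes Qs = -541 + 7(Pb + 54) = -163 + 7Pb. Setting this equal to demand: 1376 - 6.5Pb = -163 + 7Pb, so Pb = 114.
Sellers receive Ps = 114 + 54 = 168; Q' = 1376 − 6.5·114 = 635.
Buyers' price falls by P* − Pb = 142 − 114 = 28; sellers' price rises by Ps − P* = 168 − 142 = 26.
So producers capture 26/54 = 13/27 of each unit of subsidy.

Producer share = 13/27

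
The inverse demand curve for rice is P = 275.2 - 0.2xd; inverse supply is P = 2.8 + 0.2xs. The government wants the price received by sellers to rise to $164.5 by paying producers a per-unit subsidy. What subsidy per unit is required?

At a seller price of 164.5, quantity supplied is -14 + 5·164.5 = 808.5.
Buyers absorb 808.5 only when they pay Pb = 275.2 − 0.2·808.5 = 113.5.
s = Ps − Pb = 164.5 − 113.5 = 51.

Required subsidy s = $51 per unit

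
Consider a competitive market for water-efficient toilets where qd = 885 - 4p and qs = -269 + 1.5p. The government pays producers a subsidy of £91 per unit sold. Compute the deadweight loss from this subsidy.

Pre-subsidy: 885 - 4p = -269 + 1.5p gives p* = 2308/11, q* = 503/11.
With the subsidy, sellers receive ps = pb + 91 for each unit, where pb is the price buyers pay.
Supply in terms of pb becomes qs = -269 + 1.5(pb + 91) = -132.5 + 1.5pb. Setting this equal to demand: 885 - 4pb = -132.5 + 1.5pb, so pb = 185.
Sellers receive ps = 185 + 91 = 276; q' = 885 − 4·185 = 145.
The subsidy expands output by 145 − 503/11 = 1092/11 past the efficient level; on those units the gap between marginal cost and willingness to pay runs from 0 up to 91.
DWL = ½ × 91 × 1092/11 = 49686/11.

Deadweight loss = 49686/11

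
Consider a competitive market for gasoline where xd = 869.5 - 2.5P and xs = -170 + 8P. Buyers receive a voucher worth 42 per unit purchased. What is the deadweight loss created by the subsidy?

Deadweight loss = 1680

Pre-subsidy: 869.5 - 2.5P = -170 + 8P gives P* = 99, x* = 622.
With the rebate, buyers effectively pay Pb = Ps − 42, where Ps is the price sellers receive.
Demand in terms of Ps becomes xd = 869.5 − 2.5(Ps − 42) = 974.5 - 2.5Ps. Setting this equal to supply: 974.5 - 2.5Ps = -170 + 8Ps, so Ps = 109.
Buyers pay Pb = 109 − 42 = 67; x' = -170 + 8·109 = 702.
The subsidy expands output by 702 − 622 = 80 past the efficient level; on those units the gap between marginal cost and willingness to pay runs from 0 up to 42.
DWL = ½ × 42 × 80 = 1680.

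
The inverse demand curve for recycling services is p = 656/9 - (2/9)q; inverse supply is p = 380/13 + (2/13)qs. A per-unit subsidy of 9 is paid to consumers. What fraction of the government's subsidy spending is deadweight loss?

Pre-subsidy: 656/9 - (2/9)q = 380/13 + (2/13)q gives q* = 1277/11 and p* = 518/11.
With the rebate, buyers effectively pay pb = ps − 9, where ps is the price sellers receive.
On the curves, pb = 656/9 - (2/9)q and ps = 380/13 + (2/13)q; the wedge ps − pb = 9 gives 380/13 + (2/13)q − (656/9 - (2/9)q) = 9, so q' = 6161/44.
Then pb = 656/9 − (2/9)·(6161/44) = 919/22 and ps = 380/13 + (2/13)·(6161/44) = 1117/22.
ΔCS = ½(1277/11 + 6161/44)(518/11 − 919/22) = 1318473/1936; ΔPS = ½(1277/11 + 6161/44)(1117/22 − 518/11) = 912789/1936.
Government spending = 9 × 6161/44 = 55449/44.
DWL = ½ × 9 × (6161/44 − 1277/11) = 9477/88; fraction = (9477/88) / (55449/44) = 1053/12322.

DWL / government spending = 1053/12322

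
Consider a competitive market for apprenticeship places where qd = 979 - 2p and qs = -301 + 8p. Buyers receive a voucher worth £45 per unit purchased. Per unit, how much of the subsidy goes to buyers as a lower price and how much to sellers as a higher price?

Buyers gain £36 per unit; sellers gain £9 per unit

Pre-subsidy: 979 - 2p = -301 + 8p gives p* = 128, q* = 723.
With the rebate, buyers effectively pay pb = ps − 45, where ps is the price sellers receive.
Demand in terms of ps becomes qd = 979 − 2(ps − 45) = 1069 - 2ps. Setting this equal to supply: 1069 - 2ps = -301 + 8ps, so ps = 137.
Buyers pay pb = 137 − 45 = 92; q' = -301 + 8·137 = 795.
Buyers' price falls by p* − pb = 128 − 92 = 36; sellers' price rises by ps − p* = 137 − 128 = 9.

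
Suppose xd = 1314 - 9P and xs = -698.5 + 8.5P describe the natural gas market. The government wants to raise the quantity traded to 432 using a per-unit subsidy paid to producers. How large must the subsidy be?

At x = 432, invert demand for the buyer price: Pb = (1314 − 432)/9 = 98; invert supply for the seller price: Ps = (432 − (-698.5))/8.5 = 133.
The subsidy must fill the gap: s = Ps − Pb = 133 − 98 = 35.

Required subsidy s = 35 per unit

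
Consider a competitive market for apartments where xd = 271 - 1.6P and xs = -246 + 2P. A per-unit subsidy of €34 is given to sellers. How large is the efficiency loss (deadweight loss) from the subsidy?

Pre-subsidy: 271 - 1.6P = -246 + 2P gives P* = 2585/18, x* = 371/9.
With the subsidy, sellers receive Ps = Pb + 34 for each unit, where Pb is the price buyers pay.
Supply in terms of Pb becomes xs = -246 + 2(Pb + 34) = -178 + 2Pb. Setting this equal to demand: 271 - 1.6Pb = -178 + 2Pb, so Pb = 2245/18.
Sellers receive Ps = 2245/18 + 34 = 2857/18; x' = 271 − 1.6·(2245/18) = 643/9.
The subsidy expands output by 643/9 − 371/9 = 272/9 past the efficient level; on those units the gap between marginal cost and willingness to pay runs from 0 up to 34.
DWL = ½ × 34 × 272/9 = 4624/9.

Deadweight loss = 4624/9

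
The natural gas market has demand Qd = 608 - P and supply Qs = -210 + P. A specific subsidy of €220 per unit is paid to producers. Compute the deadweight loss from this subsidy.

Deadweight loss = €12100

Pre-subsidy: 608 - P = -210 + P gives P* = 409, Q* = 199.
With the subsidy, sellers receive Ps = Pb + 220 for each unit, where Pb is the price buyers pay.
Supply in terms of Pb becomes Qs = -210 + 1(Pb + 220) = 10 + Pb. Setting this equal to demand: 608 - Pb = 10 + Pb, so Pb = 299.
Sellers receive Ps = 299 + 220 = 519; Q' = 608 − 1·299 = 309.
The subsidy expands output by 309 − 199 = 110 past the efficient level; on those units the gap between marginal cost and willingness to pay runs from 0 up to 220.
DWL = ½ × 220 × 110 = 12100.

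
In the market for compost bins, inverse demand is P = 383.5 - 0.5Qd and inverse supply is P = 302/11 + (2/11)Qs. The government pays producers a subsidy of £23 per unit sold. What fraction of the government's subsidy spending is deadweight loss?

DWL / government spending = 253/8339

Pre-subsidy: 383.5 - 0.5Q = 302/11 + (2/11)Q gives Q* = 522.2 and P* = 122.4.
With the subsidy, sellers receive Ps = Pb + 23 for each unit, where Pb is the price buyers pay.
On the curves, Pb = 383.5 - 0.5Q and Ps = 302/11 + (2/11)Q; the wedge Ps − Pb = 23 gives 302/11 + (2/11)Q − (383.5 - 0.5Q) = 23, so Q' = 8339/15.
Then Pb = 383.5 − 0.5·(8339/15) = 1583/15 and Ps = 302/11 + (2/11)·(8339/15) = 1928/15.
ΔCS = ½(522.2 + 8339/15)(122.4 − 1583/15) = 2045758/225; ΔPS = ½(522.2 + 8339/15)(1928/15 − 122.4) = 743912/225.
Government spending = 23 × 8339/15 = 191797/15.
DWL = ½ × 23 × (8339/15 − 522.2) = 5819/15; fraction = (5819/15) / (191797/15) = 253/8339.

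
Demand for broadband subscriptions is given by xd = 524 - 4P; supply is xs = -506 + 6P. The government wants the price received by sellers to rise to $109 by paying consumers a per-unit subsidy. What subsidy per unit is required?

At a seller price of 109, quantity supplied is -506 + 6·109 = 148.
Buyers absorb 148 only when they pay Pb with 524 − 4·Pb = 148, i.e. Pb = 94.
s = Ps − Pb = 109 − 94 = 15.

Required subsidy s = $15 per unit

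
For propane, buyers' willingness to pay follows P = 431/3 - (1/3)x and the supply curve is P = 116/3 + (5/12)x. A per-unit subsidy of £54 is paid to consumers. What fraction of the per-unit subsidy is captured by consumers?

Consumer share = 4/9

Pre-subsidy: 431/3 - (1/3)x = 116/3 + (5/12)x gives x* = 140 and P* = 97.
With the rebate, buyers effectively pay Pb = Ps − 54, where Ps is the price sellers receive.
On the curves, Pb = 431/3 - (1/3)x and Ps = 116/3 + (5/12)x; the wedge Ps − Pb = 54 gives 116/3 + (5/12)x − (431/3 - (1/3)x) = 54, so x' = 212.
Then Pb = 431/3 − (1/3)·212 = 73 and Ps = 116/3 + (5/12)·212 = 127.
Buyers' price falls by P* − Pb = 97 − 73 = 24; sellers' price rises by Ps − P* = 127 − 97 = 30.
So consumers capture 24/54 = 4/9 of each unit of subsidy.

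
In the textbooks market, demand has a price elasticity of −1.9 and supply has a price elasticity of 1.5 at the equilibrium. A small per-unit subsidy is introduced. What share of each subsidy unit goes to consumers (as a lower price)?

Consumer share = 15/34

For a small subsidy around the equilibrium, the benefit split depends on the relative slopes, which at a point are proportional to the elasticities.
Buyer share = εs/(εs + |εd|) = 1.5/(1.5 + 1.9) = 15/34; seller share = |εd|/(εs + |εd|) = 19/34.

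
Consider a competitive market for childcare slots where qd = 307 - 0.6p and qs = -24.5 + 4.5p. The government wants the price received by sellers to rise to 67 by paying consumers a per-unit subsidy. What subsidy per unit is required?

At a seller price of 67, quantity supplied is -24.5 + 4.5·67 = 277.
Buyers absorb 277 only when they pay pb with 307 − 0.6·pb = 277, i.e. pb = 50.
s = ps − pb = 67 − 50 = 17.

Required subsidy s = 17 per unit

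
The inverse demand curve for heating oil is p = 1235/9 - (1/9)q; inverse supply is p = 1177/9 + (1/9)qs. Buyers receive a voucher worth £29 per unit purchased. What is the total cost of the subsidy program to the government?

Pre-subsidy: 1235/9 - (1/9)q = 1177/9 + (1/9)q gives q* = 29 and p* = 134.
With the rebate, buyers effectively pay pb = ps − 29, where ps is the price sellers receive.
On the curves, pb = 1235/9 - (1/9)q and ps = 1177/9 + (1/9)q; the wedge ps − pb = 29 gives 1177/9 + (1/9)q − (1235/9 - (1/9)q) = 29, so q' = 159.5.
Then pb = 1235/9 − (1/9)·159.5 = 119.5 and ps = 1177/9 + (1/9)·159.5 = 148.5.
Government outlay = subsidy × quantity = 29 × 159.5 = 4625.5.

Government cost = £4625.5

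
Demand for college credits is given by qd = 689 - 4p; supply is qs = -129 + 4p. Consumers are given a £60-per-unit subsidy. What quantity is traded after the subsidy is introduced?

q' = 400

Pre-subsidy: 689 - 4p = -129 + 4p gives p* = 102.25, q* = 280.
With the rebate, buyers effectively pay pb = ps − 60, where ps is the price sellers receive.
Demand in terms of ps becomes qd = 689 − 4(ps − 60) = 929 - 4ps. Setting this equal to supply: 929 - 4ps = -129 + 4ps, so ps = 132.25.
Buyers pay pb = 132.25 − 60 = 72.25; q' = -129 + 4·132.25 = 400.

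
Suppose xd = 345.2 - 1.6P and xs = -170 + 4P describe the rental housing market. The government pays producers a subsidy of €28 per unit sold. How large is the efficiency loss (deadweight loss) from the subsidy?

Pre-subsidy: 345.2 - 1.6P = -170 + 4P gives P* = 92, x* = 198.
With the subsidy, sellers receive Ps = Pb + 28 for each unit, where Pb is the price buyers pay.
Supply in terms of Pb becomes xs = -170 + 4(Pb + 28) = -58 + 4Pb. Setting this equal to demand: 345.2 - 1.6Pb = -58 + 4Pb, so Pb = 72.
Sellers receive Ps = 72 + 28 = 100; x' = 345.2 − 1.6·72 = 230.
The subsidy expands output by 230 − 198 = 32 past the efficient level; on those units the gap between marginal cost and willingness to pay runs from 0 up to 28.
DWL = ½ × 28 × 32 = 448.

Deadweight loss = €448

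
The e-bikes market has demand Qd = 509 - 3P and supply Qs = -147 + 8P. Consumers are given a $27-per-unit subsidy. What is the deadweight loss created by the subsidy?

Deadweight loss = 8748/11

Pre-subsidy: 509 - 3P = -147 + 8P gives P* = 656/11, Q* = 3631/11.
With the rebate, buyers effectively pay Pb = Ps − 27, where Ps is the price sellers receive.
Demand in terms of Ps becomes Qd = 509 − 3(Ps − 27) = 590 - 3Ps. Setting this equal to supply: 590 - 3Ps = -147 + 8Ps, so Ps = 67.
Buyers pay Pb = 67 − 27 = 40; Q' = -147 + 8·67 = 389.
The subsidy expands output by 389 − 3631/11 = 648/11 past the efficient level; on those units the gap between marginal cost and willingness to pay runs from 0 up to 27.
DWL = ½ × 27 × 648/11 = 8748/11.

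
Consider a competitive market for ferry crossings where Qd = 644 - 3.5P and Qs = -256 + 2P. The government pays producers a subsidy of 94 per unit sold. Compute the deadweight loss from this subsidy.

Pre-subsidy: 644 - 3.5P = -256 + 2P gives P* = 1800/11, Q* = 784/11.
With the subsidy, sellers receive Ps = Pb + 94 for each unit, where Pb is the price buyers pay.
Supply in terms of Pb becomes Qs = -256 + 2(Pb + 94) = -68 + 2Pb. Setting this equal to demand: 644 - 3.5Pb = -68 + 2Pb, so Pb = 1424/11.
Sellers receive Ps = 1424/11 + 94 = 2458/11; Q' = 644 − 3.5·(1424/11) = 2100/11.
The subsidy expands output by 2100/11 − 784/11 = 1316/11 past the efficient level; on those units the gap between marginal cost and willingness to pay runs from 0 up to 94.
DWL = ½ × 94 × 1316/11 = 61852/11.

Deadweight loss = 61852/11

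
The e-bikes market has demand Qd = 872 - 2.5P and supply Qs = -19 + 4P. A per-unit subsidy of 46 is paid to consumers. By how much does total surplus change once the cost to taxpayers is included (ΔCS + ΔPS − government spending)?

Pre-subsidy: 872 - 2.5P = -19 + 4P gives P* = 1782/13, Q* = 6881/13.
With the rebate, buyers effectively pay Pb = Ps − 46, where Ps is the price sellers receive.
Demand in terms of Ps becomes Qd = 872 − 2.5(Ps − 46) = 987 - 2.5Ps. Setting this equal to supply: 987 - 2.5Ps = -19 + 4Ps, so Ps = 2012/13.
Buyers pay Pb = 2012/13 − 46 = 1414/13; Q' = -19 + 4·(2012/13) = 7801/13.
ΔCS = ½(6881/13 + 7801/13)(1782/13 − 1414/13) = 2701488/169; ΔPS = ½(6881/13 + 7801/13)(2012/13 − 1782/13) = 1688430/169.
Government spending = 46 × 7801/13 = 358846/13.
Net change = 2701488/169 + 1688430/169 − 358846/13 = -21160/13. The loss equals the DWL triangle ½·46·920/13.

Net change in total surplus = -21160/13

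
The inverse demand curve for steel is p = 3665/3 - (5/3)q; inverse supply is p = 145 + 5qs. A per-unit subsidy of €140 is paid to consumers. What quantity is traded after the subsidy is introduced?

Pre-subsidy: 3665/3 - (5/3)q = 145 + 5q gives q* = 161.5 and p* = 952.5.
With the rebate, buyers effectively pay pb = ps − 140, where ps is the price sellers receive.
On the curves, pb = 3665/3 - (5/3)q and ps = 145 + 5q; the wedge ps − pb = 140 gives 145 + 5q − (3665/3 - (5/3)q) = 140, so q' = 182.5.
Then pb = 3665/3 − (5/3)·182.5 = 917.5 and ps = 145 + 5·182.5 = 1057.5.

q' = 182.5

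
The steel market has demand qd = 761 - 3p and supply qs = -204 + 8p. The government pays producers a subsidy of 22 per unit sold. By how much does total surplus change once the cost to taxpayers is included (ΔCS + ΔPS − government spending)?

Net change in total surplus = -528

Pre-subsidy: 761 - 3p = -204 + 8p gives p* = 965/11, q* = 5476/11.
With the subsidy, sellers receive ps = pb + 22 for each unit, where pb is the price buyers pay.
Supply in terms of pb becomes qs = -204 + 8(pb + 22) = -28 + 8pb. Setting this equal to demand: 761 - 3pb = -28 + 8pb, so pb = 789/11.
Sellers receive ps = 789/11 + 22 = 1031/11; q' = 761 − 3·(789/11) = 6004/11.
ΔCS = ½(5476/11 + 6004/11)(965/11 − 789/11) = 91840/11; ΔPS = ½(5476/11 + 6004/11)(1031/11 − 965/11) = 34440/11.
Government spending = 22 × 6004/11 = 12008.
Net change = 91840/11 + 34440/11 − 12008 = -528. The loss equals the DWL triangle ½·22·48.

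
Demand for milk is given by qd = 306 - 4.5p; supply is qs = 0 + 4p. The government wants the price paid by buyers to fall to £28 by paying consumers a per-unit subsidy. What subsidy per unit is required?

Required subsidy s = £17 per unit

At a buyer price of 28, quantity demanded is 306 − 4.5·28 = 180.
Sellers supply 180 only when they receive ps with 0 + 4·ps = 180, i.e. ps = 45.
s = ps − pb = 45 − 28 = 17.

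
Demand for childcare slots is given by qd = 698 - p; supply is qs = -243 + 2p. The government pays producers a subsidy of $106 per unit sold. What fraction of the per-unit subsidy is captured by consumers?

Consumer share = 2/3

Pre-subsidy: 698 - p = -243 + 2p gives p* = 941/3, q* = 1153/3.
With the subsidy, sellers receive ps = pb + 106 for each unit, where pb is the price buyers pay.
Supply in terms of pb becomes qs = -243 + 2(pb + 106) = -31 + 2pb. Setting this equal to demand: 698 - pb = -31 + 2pb, so pb = 243.
Sellers receive ps = 243 + 106 = 349; q' = 698 − 1·243 = 455.
Buyers' price falls by p* − pb = 941/3 − 243 = 212/3; sellers' price rises by ps − p* = 349 − 941/3 = 106/3.
So consumers capture (212/3)/106 = 2/3 of each unit of subsidy.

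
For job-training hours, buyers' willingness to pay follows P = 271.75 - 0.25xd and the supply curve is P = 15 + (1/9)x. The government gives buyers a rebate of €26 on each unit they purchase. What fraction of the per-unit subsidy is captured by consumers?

Consumer share = 9/13

Pre-subsidy: 271.75 - 0.25x = 15 + (1/9)x gives x* = 711 and P* = 94.
With the rebate, buyers effectively pay Pb = Ps − 26, where Ps is the price sellers receive.
On the curves, Pb = 271.75 - 0.25x and Ps = 15 + (1/9)x; the wedge Ps − Pb = 26 gives 15 + (1/9)x − (271.75 - 0.25x) = 26, so x' = 783.
Then Pb = 271.75 − 0.25·783 = 76 and Ps = 15 + (1/9)·783 = 102.
Buyers' price falls by P* − Pb = 94 − 76 = 18; sellers' price rises by Ps − P* = 102 − 94 = 8.
So consumers capture 18/26 = 9/13 of each unit of subsidy.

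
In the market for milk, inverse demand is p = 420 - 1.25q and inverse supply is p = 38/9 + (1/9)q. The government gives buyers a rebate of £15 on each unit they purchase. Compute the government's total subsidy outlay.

Government cost = 232620/49

Pre-subsidy: 420 - 1.25q = 38/9 + (1/9)q gives q* = 14968/49 and p* = 1870/49.
With the rebate, buyers effectively pay pb = ps − 15, where ps is the price sellers receive.
On the curves, pb = 420 - 1.25q and ps = 38/9 + (1/9)q; the wedge ps − pb = 15 gives 38/9 + (1/9)q − (420 - 1.25q) = 15, so q' = 15508/49.
Then pb = 420 − 1.25·(15508/49) = 1195/49 and ps = 38/9 + (1/9)·(15508/49) = 1930/49.
Government outlay = subsidy × quantity = 15 × 15508/49 = 232620/49.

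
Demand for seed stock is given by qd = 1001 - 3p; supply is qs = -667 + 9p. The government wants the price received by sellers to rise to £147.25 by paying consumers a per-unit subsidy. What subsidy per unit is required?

At a seller price of 147.25, quantity supplied is -667 + 9·147.25 = 658.25.
Buyers absorb 658.25 only when they pay pb with 1001 − 3·pb = 658.25, i.e. pb = 114.25.
s = ps − pb = 147.25 − 114.25 = 33.

Required subsidy s = £33 per unit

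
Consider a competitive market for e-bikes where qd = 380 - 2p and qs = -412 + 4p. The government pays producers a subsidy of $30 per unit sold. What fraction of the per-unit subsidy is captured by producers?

Producer share = 1/3

Pre-subsidy: 380 - 2p = -412 + 4p gives p* = 132, q* = 116.
With the subsidy, sellers receive ps = pb + 30 for each unit, where pb is the price buyers pay.
Supply in terms of pb becomes qs = -412 + 4(pb + 30) = -292 + 4pb. Setting this equal to demand: 380 - 2pb = -292 + 4pb, so pb = 112.
Sellers receive ps = 112 + 30 = 142; q' = 380 − 2·112 = 156.
Buyers' price falls by p* − pb = 132 − 112 = 20; sellers' price rises by ps − p* = 142 − 132 = 10.
So producers capture 10/30 = 1/3 of each unit of subsidy.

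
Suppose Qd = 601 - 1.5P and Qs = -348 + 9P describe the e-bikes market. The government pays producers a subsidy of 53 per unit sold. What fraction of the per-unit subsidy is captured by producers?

Pre-subsidy: 601 - 1.5P = -348 + 9P gives P* = 1898/21, Q* = 3258/7.
With the subsidy, sellers receive Ps = Pb + 53 for each unit, where Pb is the price buyers pay.
Supply in terms of Pb becomes Qs = -348 + 9(Pb + 53) = 129 + 9Pb. Setting this equal to demand: 601 - 1.5Pb = 129 + 9Pb, so Pb = 944/21.
Sellers receive Ps = 944/21 + 53 = 2057/21; Q' = 601 − 1.5·(944/21) = 3735/7.
Buyers' price falls by P* − Pb = 1898/21 − 944/21 = 318/7; sellers' price rises by Ps − P* = 2057/21 − 1898/21 = 53/7.
So producers capture (53/7)/53 = 1/7 of each unit of subsidy.

Producer share = 1/7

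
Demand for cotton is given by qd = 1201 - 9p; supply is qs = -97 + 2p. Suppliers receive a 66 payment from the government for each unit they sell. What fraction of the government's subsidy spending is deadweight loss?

Pre-subsidy: 1201 - 9p = -97 + 2p gives p* = 118, q* = 139.
With the subsidy, sellers receive ps = pb + 66 for each unit, where pb is the price buyers pay.
Supply in terms of pb becomes qs = -97 + 2(pb + 66) = 35 + 2pb. Setting this equal to demand: 1201 - 9pb = 35 + 2pb, so pb = 106.
Sellers receive ps = 106 + 66 = 172; q' = 1201 − 9·106 = 247.
ΔCS = ½(139 + 247)(118 − 106) = 2316; ΔPS = ½(139 + 247)(172 − 118) = 10422.
Government spending = 66 × 247 = 16302.
DWL = ½ × 66 × (247 − 139) = 3564; fraction = 3564 / 16302 = 54/247.

DWL / government spending = 54/247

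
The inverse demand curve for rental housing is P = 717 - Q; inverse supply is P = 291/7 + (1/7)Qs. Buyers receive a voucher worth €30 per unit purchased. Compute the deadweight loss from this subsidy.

Deadweight loss = €393.75

Pre-subsidy: 717 - Q = 291/7 + (1/7)Q gives Q* = 591 and P* = 126.
With the rebate, buyers effectively pay Pb = Ps − 30, where Ps is the price sellers receive.
On the curves, Pb = 717 - Q and Ps = 291/7 + (1/7)Q; the wedge Ps − Pb = 30 gives 291/7 + (1/7)Q − (717 - Q) = 30, so Q' = 617.25.
Then Pb = 717 − 1·617.25 = 99.75 and Ps = 291/7 + (1/7)·617.25 = 129.75.
The subsidy expands output by 617.25 − 591 = 26.25 past the efficient level; on those units the gap between marginal cost and willingness to pay runs from 0 up to 30.
DWL = ½ × 30 × 26.25 = 393.75.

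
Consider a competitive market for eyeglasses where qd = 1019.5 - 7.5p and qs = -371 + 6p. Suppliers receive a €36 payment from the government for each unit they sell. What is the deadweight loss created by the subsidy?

Deadweight loss = €2160

Pre-subsidy: 1019.5 - 7.5p = -371 + 6p gives p* = 103, q* = 247.
With the subsidy, sellers receive ps = pb + 36 for each unit, where pb is the price buyers pay.
Supply in terms of pb becomes qs = -371 + 6(pb + 36) = -155 + 6pb. Setting this equal to demand: 1019.5 - 7.5pb = -155 + 6pb, so pb = 87.
Sellers receive ps = 87 + 36 = 123; q' = 1019.5 − 7.5·87 = 367.
The subsidy expands output by 367 − 247 = 120 past the efficient level; on those units the gap between marginal cost and willingness to pay runs from 0 up to 36.
DWL = ½ × 36 × 120 = 2160.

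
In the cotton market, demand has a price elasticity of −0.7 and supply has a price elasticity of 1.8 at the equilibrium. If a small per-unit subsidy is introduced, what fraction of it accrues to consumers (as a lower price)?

For a small subsidy around the equilibrium, the benefit split depends on the relative slopes, which at a point are proportional to the elasticities.
Buyer share = εs/(εs + |εd|) = 1.8/(1.8 + 0.7) = 0.72; seller share = |εd|/(εs + |εd|) = 0.28.

Consumer share = 0.72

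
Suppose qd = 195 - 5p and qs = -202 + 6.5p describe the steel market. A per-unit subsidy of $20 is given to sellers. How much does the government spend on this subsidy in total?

Government cost = 36300/23

Pre-subsidy: 195 - 5p = -202 + 6.5p gives p* = 794/23, q* = 515/23.
With the subsidy, sellers receive ps = pb + 20 for each unit, where pb is the price buyers pay.
Supply in terms of pb becomes qs = -202 + 6.5(pb + 20) = -72 + 6.5pb. Setting this equal to demand: 195 - 5pb = -72 + 6.5pb, so pb = 534/23.
Sellers receive ps = 534/23 + 20 = 994/23; q' = 195 − 5·(534/23) = 1815/23.
Government outlay = subsidy × quantity = 20 × 1815/23 = 36300/23.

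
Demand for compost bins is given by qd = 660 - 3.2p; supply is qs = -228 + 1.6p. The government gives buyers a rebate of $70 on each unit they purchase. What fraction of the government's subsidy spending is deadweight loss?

DWL / government spending = 28/107

Pre-subsidy: 660 - 3.2p = -228 + 1.6p gives p* = 185, q* = 68.
With the rebate, buyers effectively pay pb = ps − 70, where ps is the price sellers receive.
Demand in terms of ps becomes qd = 660 − 3.2(ps − 70) = 884 - 3.2ps. Setting this equal to supply: 884 - 3.2ps = -228 + 1.6ps, so ps = 695/3.
Buyers pay pb = 695/3 − 70 = 485/3; q' = -228 + 1.6·(695/3) = 428/3.
ΔCS = ½(68 + 428/3)(185 − 485/3) = 22120/9; ΔPS = ½(68 + 428/3)(695/3 − 185) = 44240/9.
Government spending = 70 × 428/3 = 29960/3.
DWL = ½ × 70 × (428/3 − 68) = 7840/3; fraction = (7840/3) / (29960/3) = 28/107.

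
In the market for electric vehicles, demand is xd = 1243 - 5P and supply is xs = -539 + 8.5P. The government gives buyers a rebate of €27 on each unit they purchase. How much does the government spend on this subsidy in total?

Government cost = €18036

Pre-subsidy: 1243 - 5P = -539 + 8.5P gives P* = 132, x* = 583.
With the rebate, buyers effectively pay Pb = Ps − 27, where Ps is the price sellers receive.
Demand in terms of Ps becomes xd = 1243 − 5(Ps − 27) = 1378 - 5Ps. Setting this equal to supply: 1378 - 5Ps = -539 + 8.5Ps, so Ps = 142.
Buyers pay Pb = 142 − 27 = 115; x' = -539 + 8.5·142 = 668.
Government outlay = subsidy × quantity = 27 × 668 = 18036.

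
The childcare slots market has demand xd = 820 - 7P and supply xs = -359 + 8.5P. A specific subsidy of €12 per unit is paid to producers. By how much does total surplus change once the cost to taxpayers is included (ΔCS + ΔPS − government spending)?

Pre-subsidy: 820 - 7P = -359 + 8.5P gives P* = 2358/31, x* = 8914/31.
With the subsidy, sellers receive Ps = Pb + 12 for each unit, where Pb is the price buyers pay.
Supply in terms of Pb becomes xs = -359 + 8.5(Pb + 12) = -257 + 8.5Pb. Setting this equal to demand: 820 - 7Pb = -257 + 8.5Pb, so Pb = 2154/31.
Sellers receive Ps = 2154/31 + 12 = 2526/31; x' = 820 − 7·(2154/31) = 10342/31.
ΔCS = ½(8914/31 + 10342/31)(2358/31 − 2154/31) = 1964112/961; ΔPS = ½(8914/31 + 10342/31)(2526/31 − 2358/31) = 1617504/961.
Government spending = 12 × 10342/31 = 124104/31.
Net change = 1964112/961 + 1617504/961 − 124104/31 = -8568/31. The loss equals the DWL triangle ½·12·1428/31.

Net change in total surplus = -8568/31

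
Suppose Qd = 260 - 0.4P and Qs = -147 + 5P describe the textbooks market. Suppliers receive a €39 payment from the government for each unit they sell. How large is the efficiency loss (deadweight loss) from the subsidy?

Deadweight loss = 845/3

Pre-subsidy: 260 - 0.4P = -147 + 5P gives P* = 2035/27, Q* = 6206/27.
With the subsidy, sellers receive Ps = Pb + 39 for each unit, where Pb is the price buyers pay.
Supply in terms of Pb becomes Qs = -147 + 5(Pb + 39) = 48 + 5Pb. Setting this equal to demand: 260 - 0.4Pb = 48 + 5Pb, so Pb = 1060/27.
Sellers receive Ps = 1060/27 + 39 = 2113/27; Q' = 260 − 0.4·(1060/27) = 6596/27.
The subsidy expands output by 6596/27 − 6206/27 = 130/9 past the efficient level; on those units the gap between marginal cost and willingness to pay runs from 0 up to 39.
DWL = ½ × 39 × 130/9 = 845/3.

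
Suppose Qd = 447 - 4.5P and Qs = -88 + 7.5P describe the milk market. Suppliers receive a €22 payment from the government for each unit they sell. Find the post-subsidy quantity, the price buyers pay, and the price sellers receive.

Pre-subsidy: 447 - 4.5P = -88 + 7.5P gives P* = 535/12, Q* = 246.375.
With the subsidy, sellers receive Ps = Pb + 22 for each unit, where Pb is the price buyers pay.
Supply in terms of Pb becomes Qs = -88 + 7.5(Pb + 22) = 77 + 7.5Pb. Setting this equal to demand: 447 - 4.5Pb = 77 + 7.5Pb, so Pb = 185/6.
Sellers receive Ps = 185/6 + 22 = 317/6; Q' = 447 − 4.5·(185/6) = 308.25.

Q' = 308.25; buyers pay 185/6; sellers receive 317/6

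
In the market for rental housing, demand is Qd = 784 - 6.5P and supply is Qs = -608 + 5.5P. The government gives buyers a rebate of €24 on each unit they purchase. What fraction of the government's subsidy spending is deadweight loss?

DWL / government spending = 143/406

Pre-subsidy: 784 - 6.5P = -608 + 5.5P gives P* = 116, Q* = 30.
With the rebate, buyers effectively pay Pb = Ps − 24, where Ps is the price sellers receive.
Demand in terms of Ps becomes Qd = 784 − 6.5(Ps − 24) = 940 - 6.5Ps. Setting this equal to supply: 940 - 6.5Ps = -608 + 5.5Ps, so Ps = 129.
Buyers pay Pb = 129 − 24 = 105; Q' = -608 + 5.5·129 = 101.5.
ΔCS = ½(30 + 101.5)(116 − 105) = 723.25; ΔPS = ½(30 + 101.5)(129 − 116) = 854.75.
Government spending = 24 × 101.5 = 2436.
DWL = ½ × 24 × (101.5 − 30) = 858; fraction = 858 / 2436 = 143/406.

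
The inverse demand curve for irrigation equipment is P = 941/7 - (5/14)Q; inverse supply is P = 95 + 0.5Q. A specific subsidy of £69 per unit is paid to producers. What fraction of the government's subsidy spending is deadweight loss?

DWL / government spending = 7/22

Pre-subsidy: 941/7 - (5/14)Q = 95 + 0.5Q gives Q* = 46 and P* = 118.
With the subsidy, sellers receive Ps = Pb + 69 for each unit, where Pb is the price buyers pay.
On the curves, Pb = 941/7 - (5/14)Q and Ps = 95 + 0.5Q; the wedge Ps − Pb = 69 gives 95 + 0.5Q − (941/7 - (5/14)Q) = 69, so Q' = 126.5.
Then Pb = 941/7 − (5/14)·126.5 = 89.25 and Ps = 95 + 0.5·126.5 = 158.25.
ΔCS = ½(46 + 126.5)(118 − 89.25) = 2479.6875; ΔPS = ½(46 + 126.5)(158.25 − 118) = 3471.5625.
Government spending = 69 × 126.5 = 8728.5.
DWL = ½ × 69 × (126.5 − 46) = 2777.25; fraction = 2777.25 / 8728.5 = 7/22.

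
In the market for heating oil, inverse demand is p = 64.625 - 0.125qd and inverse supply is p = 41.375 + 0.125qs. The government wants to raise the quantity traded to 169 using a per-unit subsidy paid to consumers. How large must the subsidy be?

At q = 169, from the demand curve buyers pay pb = 64.625 − 0.125·169 = 43.5; from the supply curve sellers need ps = 41.375 + 0.125·169 = 62.5.
The subsidy must fill the gap: s = ps − pb = 62.5 − 43.5 = 19.

Required subsidy s = 19 per unit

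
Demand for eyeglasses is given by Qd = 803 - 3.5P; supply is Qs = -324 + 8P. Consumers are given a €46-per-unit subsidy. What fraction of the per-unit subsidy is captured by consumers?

Consumer share = 16/23

Pre-subsidy: 803 - 3.5P = -324 + 8P gives P* = 98, Q* = 460.
With the rebate, buyers effectively pay Pb = Ps − 46, where Ps is the price sellers receive.
Demand in terms of Ps becomes Qd = 803 − 3.5(Ps − 46) = 964 - 3.5Ps. Setting this equal to supply: 964 - 3.5Ps = -324 + 8Ps, so Ps = 112.
Buyers pay Pb = 112 − 46 = 66; Q' = -324 + 8·112 = 572.
Buyers' price falls by P* − Pb = 98 − 66 = 32; sellers' price rises by Ps − P* = 112 − 98 = 14.
So consumers capture 32/46 = 16/23 of each unit of subsidy.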